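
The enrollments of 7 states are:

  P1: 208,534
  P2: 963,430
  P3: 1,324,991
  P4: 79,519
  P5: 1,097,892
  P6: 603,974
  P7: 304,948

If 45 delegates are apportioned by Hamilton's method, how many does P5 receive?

11

Total 4583288; standard divisor 4583288/45 ≈ 101850.844.
Standard quotas: P1 2.0474, P2 9.4592, P3 13.0091, P4 0.7807, P5 10.7794, P6 5.9300, P7 2.9941.
Lower quotas: P1 2, P2 9, P3 13, P4 0, P5 10, P6 5, P7 2 (sum 41, leaving 4 seats).
Remainders in descending order: P7 0.9941, P6 0.9300, P4 0.7807, P5 0.7794, P2 0.4592, P1 0.0474, P3 0.0091.
Largest remainders: P7, P6, P4, P5 receive the extra seats.
P5 receives 11.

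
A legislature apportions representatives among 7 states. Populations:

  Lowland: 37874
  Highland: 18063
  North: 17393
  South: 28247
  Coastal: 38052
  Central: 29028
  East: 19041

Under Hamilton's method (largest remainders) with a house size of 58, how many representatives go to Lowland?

Standard divisor: 187698 ÷ 58 ≈ 3236.172.
Standard quotas: Lowland 11.7033, Highland 5.5816, North 5.3746, South 8.7285, Coastal 11.7583, Central 8.9699, East 5.8838.
Lower quotas: Lowland 11, Highland 5, North 5, South 8, Coastal 11, Central 8, East 5 (sum 53, leaving 5 seats).
Remainders in descending order: Central 0.9699, East 0.8838, Coastal 0.7583, South 0.7285, Lowland 0.7033, Highland 0.5816, North 0.3746.
Largest remainders: Central, East, Coastal, South, Lowland receive the extra seats.
Lowland receives 12.

12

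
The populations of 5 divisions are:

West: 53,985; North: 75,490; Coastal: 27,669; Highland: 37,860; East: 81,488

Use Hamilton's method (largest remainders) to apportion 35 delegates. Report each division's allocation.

The standard divisor is 276492/35 ≈ 7899.771.
Standard quotas: West 6.8337, North 9.5560, Coastal 3.5025, Highland 4.7925, East 10.3152.
Lower quotas: West 6, North 9, Coastal 3, Highland 4, East 10 (sum 32, leaving 3 seats).
Remainders in descending order: West 0.8337, Highland 0.7925, North 0.5560, Coastal 0.5025, East 0.3152.
Largest remainders: West, Highland, North receive the extra seats.

West=7, North=10, Coastal=3, Highland=5, East=10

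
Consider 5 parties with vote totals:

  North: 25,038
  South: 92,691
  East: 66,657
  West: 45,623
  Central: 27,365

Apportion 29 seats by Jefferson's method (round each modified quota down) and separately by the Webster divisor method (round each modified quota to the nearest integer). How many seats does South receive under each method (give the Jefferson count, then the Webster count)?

Jefferson: North 3, South 11, East 7, West 5, Central 3.
Webster: North 3, South 10, East 8, West 5, Central 3.
South gets 11 under Jefferson and 10 under Webster.

11 and 10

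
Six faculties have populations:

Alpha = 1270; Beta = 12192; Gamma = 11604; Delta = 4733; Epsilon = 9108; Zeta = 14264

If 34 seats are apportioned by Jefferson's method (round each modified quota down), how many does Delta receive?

3

Standard divisor 53171/34 ≈ 1563.853; standard quotas: Alpha 0.812, Beta 7.796, Gamma 7.420, Delta 3.026, Epsilon 5.824, Zeta 9.121.
Rounding down gives 0, 7, 7, 3, 5, 9 = 31 seats, so the divisor must be adjusted.
With modified divisor 1440: modified quotas Alpha 0.882, Beta 8.467, Gamma 8.058, Delta 3.287, Epsilon 6.325, Zeta 9.906.
Rounding down: Alpha 0, Beta 8, Gamma 8, Delta 3, Epsilon 6, Zeta 9 (total 34).
Delta receives 3.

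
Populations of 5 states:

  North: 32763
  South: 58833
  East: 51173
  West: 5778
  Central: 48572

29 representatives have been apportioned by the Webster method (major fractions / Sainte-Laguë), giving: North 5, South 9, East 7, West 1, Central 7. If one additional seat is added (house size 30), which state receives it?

Priority for the next seat is population ÷ (current seats + 0.5).
Priorities: North 5956.909, South 6192.947, East 6823.067, West 3852.000, Central 6476.267.
Highest priority: East.

East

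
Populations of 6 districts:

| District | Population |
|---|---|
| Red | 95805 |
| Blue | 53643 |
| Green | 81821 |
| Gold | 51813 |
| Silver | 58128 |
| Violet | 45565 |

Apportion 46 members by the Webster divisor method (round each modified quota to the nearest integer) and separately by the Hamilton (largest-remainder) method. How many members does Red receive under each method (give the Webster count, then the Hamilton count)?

Webster: Red 12, Blue 6, Green 10, Gold 6, Silver 7, Violet 5.
Hamilton: Red 11, Blue 6, Green 10, Gold 6, Silver 7, Violet 6.
Red gets 12 under Webster and 11 under Hamilton.

12 and 11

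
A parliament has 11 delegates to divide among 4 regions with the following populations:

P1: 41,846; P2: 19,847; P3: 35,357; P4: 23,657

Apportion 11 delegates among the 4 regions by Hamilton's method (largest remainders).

P1: 4; P2: 2; P3: 3; P4: 2

The standard divisor is 120707/11 ≈ 10973.364.
Standard quotas: P1 3.8134, P2 1.8087, P3 3.2221, P4 2.1559.
Lower quotas: P1 3, P2 1, P3 3, P4 2 (sum 9, leaving 2 seats).
Remainders in descending order: P1 0.8134, P2 0.8087, P3 0.2221, P4 0.1559.
Largest remainders: P1, P2 receive the extra seats.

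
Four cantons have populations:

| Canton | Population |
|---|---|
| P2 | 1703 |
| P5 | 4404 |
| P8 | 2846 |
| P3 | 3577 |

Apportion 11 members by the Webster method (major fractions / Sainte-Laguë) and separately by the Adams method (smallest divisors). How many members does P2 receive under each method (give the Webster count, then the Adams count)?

Webster: P2 1, P5 4, P8 3, P3 3.
Adams: P2 2, P5 4, P8 2, P3 3.
P2 gets 1 under Webster and 2 under Adams.

1 and 2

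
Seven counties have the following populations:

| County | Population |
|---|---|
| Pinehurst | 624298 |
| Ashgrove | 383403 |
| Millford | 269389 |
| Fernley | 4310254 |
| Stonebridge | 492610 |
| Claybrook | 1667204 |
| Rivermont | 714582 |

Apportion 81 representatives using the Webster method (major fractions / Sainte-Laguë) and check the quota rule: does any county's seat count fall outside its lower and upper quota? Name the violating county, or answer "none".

Standard quotas: Pinehurst 5.976, Ashgrove 3.670, Millford 2.579, Fernley 41.260, Stonebridge 4.716, Claybrook 15.959, Rivermont 6.840.
Webster allocation: Pinehurst 6, Ashgrove 4, Millford 3, Fernley 40, Stonebridge 5, Claybrook 16, Rivermont 7.
Fernley has quota 41.260 (lower 41, upper 42) but receives 40 — outside the quota interval.

Fernley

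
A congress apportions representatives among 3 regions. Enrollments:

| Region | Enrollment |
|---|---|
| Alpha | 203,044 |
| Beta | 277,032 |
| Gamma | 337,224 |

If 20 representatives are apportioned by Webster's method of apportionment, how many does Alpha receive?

Standard divisor 817300/20 ≈ 40865; standard quotas: Alpha 4.969, Beta 6.779, Gamma 8.252.
Rounding to the nearest integer gives Alpha 5, Beta 7, Gamma 8 — total 20, matching the house size, so no adjustment is needed.
Alpha receives 5.

5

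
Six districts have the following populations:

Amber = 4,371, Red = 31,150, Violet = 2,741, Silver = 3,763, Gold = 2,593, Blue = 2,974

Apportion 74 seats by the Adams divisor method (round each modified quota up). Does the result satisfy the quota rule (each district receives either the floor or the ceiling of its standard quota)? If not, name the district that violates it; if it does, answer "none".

Standard quotas: Amber 6.796, Red 48.435, Violet 4.262, Silver 5.851, Gold 4.032, Blue 4.624.
Adams allocation: Amber 7, Red 47, Violet 5, Silver 6, Gold 4, Blue 5.
Red has quota 48.435 (lower 48, upper 49) but receives 47 — outside the quota interval.

Red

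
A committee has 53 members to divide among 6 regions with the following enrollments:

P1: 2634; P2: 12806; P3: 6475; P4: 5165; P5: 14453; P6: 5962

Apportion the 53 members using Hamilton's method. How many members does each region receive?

Standard divisor: 47495 ÷ 53 ≈ 896.132.
Standard quotas: P1 2.9393, P2 14.2903, P3 7.2255, P4 5.7637, P5 16.1282, P6 6.6530.
Lower quotas: P1 2, P2 14, P3 7, P4 5, P5 16, P6 6 (sum 50, leaving 3 seats).
Remainders in descending order: P1 0.9393, P4 0.7637, P6 0.6530, P2 0.2903, P3 0.2255, P5 0.1282.
Largest remainders: P1, P4, P6 receive the extra seats.

P1: 3; P2: 14; P3: 7; P4: 6; P5: 16; P6: 7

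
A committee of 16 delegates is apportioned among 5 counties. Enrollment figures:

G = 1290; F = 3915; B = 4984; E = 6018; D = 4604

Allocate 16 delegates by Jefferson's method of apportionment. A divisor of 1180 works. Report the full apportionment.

G=1, F=3, B=4, E=5, D=3

With modified divisor 1180: modified quotas G 1.093, F 3.318, B 4.224, E 5.100, D 3.902.
Rounding down: G 1, F 3, B 4, E 5, D 3 (total 16).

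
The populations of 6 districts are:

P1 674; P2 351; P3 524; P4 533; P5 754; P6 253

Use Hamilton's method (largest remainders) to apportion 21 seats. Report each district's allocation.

Standard divisor: 3089 ÷ 21 ≈ 147.095.
Standard quotas: P1 4.582, P2 2.386, P3 3.562, P4 3.624, P5 5.126, P6 1.720.
Lower quotas: P1 4, P2 2, P3 3, P4 3, P5 5, P6 1 (sum 18, leaving 3 seats).
Remainders in descending order: P6 0.720, P4 0.624, P1 0.582, P3 0.562, P2 0.386, P5 0.126.
Largest remainders: P6, P4, P1 receive the extra seats.

P1 5; P2 2; P3 3; P4 4; P5 5; P6 2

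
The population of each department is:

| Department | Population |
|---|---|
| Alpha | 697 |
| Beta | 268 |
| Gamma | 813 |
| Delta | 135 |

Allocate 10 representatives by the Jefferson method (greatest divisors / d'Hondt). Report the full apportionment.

Standard divisor 1913/10 ≈ 191.3; standard quotas: Alpha 3.643, Beta 1.401, Gamma 4.250, Delta 0.706.
Rounding down gives 3, 1, 4, 0 = 8 seats, so the divisor must be adjusted.
With modified divisor 150: modified quotas Alpha 4.647, Beta 1.787, Gamma 5.420, Delta 0.900.
Rounding down: Alpha 4, Beta 1, Gamma 5, Delta 0 (total 10).

Alpha=4; Beta=1; Gamma=5; Delta=0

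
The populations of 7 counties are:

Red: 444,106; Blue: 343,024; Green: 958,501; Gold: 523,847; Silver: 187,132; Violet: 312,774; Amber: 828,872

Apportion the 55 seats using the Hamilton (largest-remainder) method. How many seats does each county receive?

Standard divisor: 3598256 ÷ 55 ≈ 65422.836.
Standard quotas: Red 6.7882, Blue 5.2432, Green 14.6509, Gold 8.0071, Silver 2.8603, Violet 4.7808, Amber 12.6695.
Lower quotas: Red 6, Blue 5, Green 14, Gold 8, Silver 2, Violet 4, Amber 12 (sum 51, leaving 4 seats).
Remainders in descending order: Silver 0.8603, Red 0.7882, Violet 0.7808, Amber 0.6695, Green 0.6509, Blue 0.2432, Gold 0.0071.
Largest remainders: Silver, Red, Violet, Amber receive the extra seats.

Red 7, Blue 5, Green 14, Gold 8, Silver 3, Violet 5, Amber 13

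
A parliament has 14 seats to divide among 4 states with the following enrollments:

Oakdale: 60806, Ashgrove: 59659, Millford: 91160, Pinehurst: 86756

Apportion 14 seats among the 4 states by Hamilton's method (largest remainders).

Total 298381; standard divisor 298381/14 ≈ 21312.929.
Standard quotas: Oakdale 2.8530, Ashgrove 2.7992, Millford 4.2772, Pinehurst 4.0706.
Lower quotas: Oakdale 2, Ashgrove 2, Millford 4, Pinehurst 4 (sum 12, leaving 2 seats).
Remainders in descending order: Oakdale 0.8530, Ashgrove 0.7992, Millford 0.2772, Pinehurst 0.0706.
Largest remainders: Oakdale, Ashgrove receive the extra seats.

Oakdale=3, Ashgrove=3, Millford=4, Pinehurst=4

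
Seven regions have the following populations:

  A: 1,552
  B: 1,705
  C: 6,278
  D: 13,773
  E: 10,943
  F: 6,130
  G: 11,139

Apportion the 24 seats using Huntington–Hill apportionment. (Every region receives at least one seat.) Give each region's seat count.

With divisor 2286: modified quotas A 0.679, B 0.746, C 2.746, D 6.025, E 4.787, F 2.682, G 4.873.
Geometric-mean thresholds: A (min 1), B (min 1), C √(2·3)=2.449, D √(6·7)=6.481, E √(4·5)=4.472, F √(2·3)=2.449, G √(4·5)=4.472.
Each quota rounded against its threshold gives A 1, B 1, C 3, D 6, E 5, F 3, G 5 (total 24).

A 1; B 1; C 3; D 6; E 5; F 3; G 5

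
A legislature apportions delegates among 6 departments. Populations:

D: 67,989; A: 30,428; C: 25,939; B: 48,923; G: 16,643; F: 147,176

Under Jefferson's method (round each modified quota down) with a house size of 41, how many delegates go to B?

Standard divisor 337098/41 ≈ 8221.902; standard quotas: D 8.269, A 3.701, C 3.155, B 5.950, G 2.024, F 17.900.
Rounding down gives 8, 3, 3, 5, 2, 17 = 38 seats, so the divisor must be adjusted.
With modified divisor 7700: modified quotas D 8.830, A 3.952, C 3.369, B 6.354, G 2.161, F 19.114.
Rounding down: D 8, A 3, C 3, B 6, G 2, F 19 (total 41).
B receives 6.

6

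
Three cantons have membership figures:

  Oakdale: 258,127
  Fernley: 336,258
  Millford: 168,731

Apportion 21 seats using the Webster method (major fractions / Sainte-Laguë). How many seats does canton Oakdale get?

7

Standard divisor 763116/21 ≈ 36338.857; standard quotas: Oakdale 7.103, Fernley 9.253, Millford 4.643.
Rounding to the nearest integer gives Oakdale 7, Fernley 9, Millford 5 — total 21, matching the house size, so no adjustment is needed.
Oakdale receives 7.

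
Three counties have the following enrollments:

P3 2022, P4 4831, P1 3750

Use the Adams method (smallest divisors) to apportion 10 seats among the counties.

Standard divisor 10603/10 ≈ 1060.3; standard quotas: P3 1.907, P4 4.556, P1 3.537.
Rounding up gives 2, 5, 4 = 11 seats, so the divisor must be adjusted.
With modified divisor 1230: modified quotas P3 1.644, P4 3.928, P1 3.049.
Rounding up: P3 2, P4 4, P1 4 (total 10).

P3=2, P4=4, P1=4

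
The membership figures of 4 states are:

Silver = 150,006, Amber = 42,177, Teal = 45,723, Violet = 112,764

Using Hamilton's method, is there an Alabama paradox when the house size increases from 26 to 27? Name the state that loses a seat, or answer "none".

At 26 seats: Silver 11, Amber 3, Teal 4, Violet 8.
At 27 seats: Silver 12, Amber 3, Teal 3, Violet 9.
Teal drops from 4 to 3.

Teal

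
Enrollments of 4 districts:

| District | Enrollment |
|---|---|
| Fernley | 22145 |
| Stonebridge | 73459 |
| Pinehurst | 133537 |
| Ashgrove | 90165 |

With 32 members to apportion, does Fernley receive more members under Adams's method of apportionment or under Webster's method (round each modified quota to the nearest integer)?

Adams: Fernley 3, Stonebridge 7, Pinehurst 13, Ashgrove 9.
Webster: Fernley 2, Stonebridge 7, Pinehurst 14, Ashgrove 9.
Fernley gets 3 under Adams and 2 under Webster.

Adams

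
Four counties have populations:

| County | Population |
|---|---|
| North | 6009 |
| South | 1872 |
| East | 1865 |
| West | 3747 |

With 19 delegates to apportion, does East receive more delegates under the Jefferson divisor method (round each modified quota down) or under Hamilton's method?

Jefferson: North 9, South 2, East 2, West 6.
Hamilton: North 8, South 3, East 3, West 5.
East gets 2 under Jefferson and 3 under Hamilton.

Hamilton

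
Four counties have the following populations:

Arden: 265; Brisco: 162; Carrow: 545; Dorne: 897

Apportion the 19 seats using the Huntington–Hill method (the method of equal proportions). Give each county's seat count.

With divisor 103: modified quotas Arden 2.573, Brisco 1.573, Carrow 5.291, Dorne 8.709.
Geometric-mean thresholds: Arden √(2·3)=2.449, Brisco √(1·2)=1.414, Carrow √(5·6)=5.477, Dorne √(8·9)=8.485.
Each quota rounded against its threshold gives Arden 3, Brisco 2, Carrow 5, Dorne 9 (total 19).

Arden: 3, Brisco: 2, Carrow: 5, Dorne: 9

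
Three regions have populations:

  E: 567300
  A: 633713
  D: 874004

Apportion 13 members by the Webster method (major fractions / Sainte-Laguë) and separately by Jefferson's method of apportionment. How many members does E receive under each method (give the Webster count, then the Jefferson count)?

Webster: E 4, A 4, D 5.
Jefferson: E 3, A 4, D 6.
E gets 4 under Webster and 3 under Jefferson.

4 and 3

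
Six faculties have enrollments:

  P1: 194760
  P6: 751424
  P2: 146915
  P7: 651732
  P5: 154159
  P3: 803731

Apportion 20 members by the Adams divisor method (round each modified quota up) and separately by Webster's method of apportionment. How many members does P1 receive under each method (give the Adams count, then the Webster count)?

Adams: P1 2, P6 5, P2 1, P7 5, P5 1, P3 6.
Webster: P1 1, P6 6, P2 1, P7 5, P5 1, P3 6.
P1 gets 2 under Adams and 1 under Webster.

2 and 1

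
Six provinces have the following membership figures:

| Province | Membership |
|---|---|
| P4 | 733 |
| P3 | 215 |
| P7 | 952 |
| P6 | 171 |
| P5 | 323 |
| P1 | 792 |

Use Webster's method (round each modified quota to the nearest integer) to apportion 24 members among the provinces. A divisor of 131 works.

With modified divisor 131: modified quotas P4 5.595, P3 1.641, P7 7.267, P6 1.305, P5 2.466, P1 6.046.
Rounding to the nearest integer: P4 6, P3 2, P7 7, P6 1, P5 2, P1 6 (total 24).

P4: 6, P3: 2, P7: 7, P6: 1, P5: 2, P1: 6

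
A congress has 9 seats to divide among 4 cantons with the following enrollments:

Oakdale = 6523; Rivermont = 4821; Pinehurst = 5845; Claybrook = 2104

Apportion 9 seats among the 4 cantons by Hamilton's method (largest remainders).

Total 19293; standard divisor 19293/9 ≈ 2143.667.
Standard quotas: Oakdale 3.0429, Rivermont 2.2490, Pinehurst 2.7266, Claybrook 0.9815.
Lower quotas: Oakdale 3, Rivermont 2, Pinehurst 2, Claybrook 0 (sum 7, leaving 2 seats).
Remainders in descending order: Claybrook 0.9815, Pinehurst 0.7266, Rivermont 0.2490, Oakdale 0.0429.
Largest remainders: Claybrook, Pinehurst receive the extra seats.

Oakdale: 3, Rivermont: 2, Pinehurst: 3, Claybrook: 1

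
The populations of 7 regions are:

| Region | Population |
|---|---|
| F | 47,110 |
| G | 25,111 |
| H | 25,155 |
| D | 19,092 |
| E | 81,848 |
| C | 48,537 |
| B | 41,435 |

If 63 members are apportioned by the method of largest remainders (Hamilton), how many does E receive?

Total 288288; standard divisor 288288/63 = 4576.
Standard quotas: F 10.2950, G 5.4875, H 5.4972, D 4.1722, E 17.8864, C 10.6069, B 9.0549.
Lower quotas: F 10, G 5, H 5, D 4, E 17, C 10, B 9 (sum 60, leaving 3 seats).
Remainders in descending order: E 0.8864, C 0.6069, H 0.4972, G 0.4875, F 0.2950, D 0.1722, B 0.0549.
Largest remainders: E, C, H receive the extra seats.
E receives 18.

18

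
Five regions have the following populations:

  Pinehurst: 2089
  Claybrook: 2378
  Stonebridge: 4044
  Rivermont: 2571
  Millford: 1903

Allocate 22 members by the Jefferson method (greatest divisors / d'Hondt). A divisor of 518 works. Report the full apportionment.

With modified divisor 518: modified quotas Pinehurst 4.033, Claybrook 4.591, Stonebridge 7.807, Rivermont 4.963, Millford 3.674.
Rounding down: Pinehurst 4, Claybrook 4, Stonebridge 7, Rivermont 4, Millford 3 (total 22).

Pinehurst 4; Claybrook 4; Stonebridge 7; Rivermont 4; Millford 3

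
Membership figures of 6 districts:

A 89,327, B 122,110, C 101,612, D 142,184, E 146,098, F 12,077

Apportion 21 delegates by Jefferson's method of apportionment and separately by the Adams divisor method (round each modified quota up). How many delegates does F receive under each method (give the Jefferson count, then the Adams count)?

Jefferson: A 3, B 4, C 4, D 5, E 5, F 0.
Adams: A 3, B 4, C 3, D 5, E 5, F 1.
F gets 0 under Jefferson and 1 under Adams.

0 and 1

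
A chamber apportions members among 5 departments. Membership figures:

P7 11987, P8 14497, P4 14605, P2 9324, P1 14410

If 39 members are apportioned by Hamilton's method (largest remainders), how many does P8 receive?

Total 64823; standard divisor 64823/39 ≈ 1662.128.
Standard quotas: P7 7.2118, P8 8.7220, P4 8.7869, P2 5.6097, P1 8.6696.
Lower quotas: P7 7, P8 8, P4 8, P2 5, P1 8 (sum 36, leaving 3 seats).
Remainders in descending order: P4 0.7869, P8 0.7220, P1 0.6696, P2 0.6097, P7 0.2118.
Largest remainders: P4, P8, P1 receive the extra seats.
P8 receives 9.

9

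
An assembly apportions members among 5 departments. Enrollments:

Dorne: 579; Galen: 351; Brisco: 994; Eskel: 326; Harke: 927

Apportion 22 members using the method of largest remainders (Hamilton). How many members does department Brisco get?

7

The standard divisor is 3177/22 ≈ 144.409.
Standard quotas: Dorne 4.009, Galen 2.431, Brisco 6.883, Eskel 2.257, Harke 6.419.
Lower quotas: Dorne 4, Galen 2, Brisco 6, Eskel 2, Harke 6 (sum 20, leaving 2 seats).
Remainders in descending order: Brisco 0.883, Galen 0.431, Harke 0.419, Eskel 0.257, Dorne 0.009.
The surplus seats go to Brisco, Galen.
Brisco receives 7.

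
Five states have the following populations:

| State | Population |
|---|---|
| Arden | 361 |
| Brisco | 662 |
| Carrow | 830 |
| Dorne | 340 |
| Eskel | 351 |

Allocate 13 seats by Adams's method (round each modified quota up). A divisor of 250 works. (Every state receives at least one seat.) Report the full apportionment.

Arden: 2; Brisco: 3; Carrow: 4; Dorne: 2; Eskel: 2

With modified divisor 250: modified quotas Arden 1.444, Brisco 2.648, Carrow 3.320, Dorne 1.360, Eskel 1.404.
Rounding up: Arden 2, Brisco 3, Carrow 4, Dorne 2, Eskel 2 (total 13).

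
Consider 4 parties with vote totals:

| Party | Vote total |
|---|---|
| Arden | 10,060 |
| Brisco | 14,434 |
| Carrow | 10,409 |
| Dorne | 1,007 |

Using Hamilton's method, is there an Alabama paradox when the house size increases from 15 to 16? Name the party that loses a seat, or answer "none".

At 15 seats: Arden 4, Brisco 6, Carrow 4, Dorne 1.
At 16 seats: Arden 5, Brisco 6, Carrow 5, Dorne 0.
Dorne drops from 1 to 0.

Dorne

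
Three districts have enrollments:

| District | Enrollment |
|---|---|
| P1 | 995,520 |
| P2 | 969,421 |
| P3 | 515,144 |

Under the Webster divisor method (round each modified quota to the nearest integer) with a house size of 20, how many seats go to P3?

4

Standard divisor 2480085/20 ≈ 124004.25; standard quotas: P1 8.028, P2 7.818, P3 4.154.
Rounding to the nearest integer gives P1 8, P2 8, P3 4 — total 20, matching the house size, so no adjustment is needed.
P3 receives 4.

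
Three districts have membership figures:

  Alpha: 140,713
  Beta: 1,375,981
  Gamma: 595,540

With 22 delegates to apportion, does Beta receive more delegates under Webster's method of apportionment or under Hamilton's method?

Webster: Alpha 1, Beta 15, Gamma 6.
Hamilton: Alpha 2, Beta 14, Gamma 6.
Beta gets 15 under Webster and 14 under Hamilton.

Webster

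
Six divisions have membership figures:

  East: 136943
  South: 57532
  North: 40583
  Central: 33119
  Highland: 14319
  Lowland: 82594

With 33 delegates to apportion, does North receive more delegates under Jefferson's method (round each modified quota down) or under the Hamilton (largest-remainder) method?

Jefferson: East 13, South 5, North 3, Central 3, Highland 1, Lowland 8.
Hamilton: East 12, South 5, North 4, Central 3, Highland 1, Lowland 8.
North gets 3 under Jefferson and 4 under Hamilton.

Hamilton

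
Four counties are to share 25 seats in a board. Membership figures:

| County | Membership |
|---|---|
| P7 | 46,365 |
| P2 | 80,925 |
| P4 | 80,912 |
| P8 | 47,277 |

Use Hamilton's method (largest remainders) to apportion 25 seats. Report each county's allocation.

P7 4, P2 8, P4 8, P8 5

Standard divisor: 255479 ÷ 25 ≈ 10219.16.
Standard quotas: P7 4.5371, P2 7.9189, P4 7.9177, P8 4.6263.
Lower quotas: P7 4, P2 7, P4 7, P8 4 (sum 22, leaving 3 seats).
Remainders in descending order: P2 0.9189, P4 0.9177, P8 0.6263, P7 0.5371.
Largest remainders: P2, P4, P8 receive the extra seats.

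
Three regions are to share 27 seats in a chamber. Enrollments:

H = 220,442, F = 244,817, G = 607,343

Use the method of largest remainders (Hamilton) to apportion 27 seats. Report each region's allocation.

H 6, F 6, G 15

Total 1072602; standard divisor 1072602/27 = 39726.
Standard quotas: H 5.5491, F 6.1626, G 15.2883.
Lower quotas: H 5, F 6, G 15 (sum 26, leaving 1 seat).
Remainders in descending order: H 0.5491, G 0.2883, F 0.1626.
Largest remainder: H receives the extra seat.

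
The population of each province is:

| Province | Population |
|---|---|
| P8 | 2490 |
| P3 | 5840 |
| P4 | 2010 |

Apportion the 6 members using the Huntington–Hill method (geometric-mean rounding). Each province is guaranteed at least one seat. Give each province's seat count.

P8=2; P3=3; P4=1

With divisor 1723: modified quotas P8 1.445, P3 3.389, P4 1.167.
Geometric-mean thresholds: P8 √(1·2)=1.414, P3 √(3·4)=3.464, P4 √(1·2)=1.414.
Each quota rounded against its threshold gives P8 2, P3 3, P4 1 (total 6).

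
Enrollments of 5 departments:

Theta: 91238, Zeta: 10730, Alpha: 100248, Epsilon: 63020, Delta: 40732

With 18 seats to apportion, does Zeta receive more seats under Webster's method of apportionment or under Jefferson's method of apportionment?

Webster

Webster: Theta 5, Zeta 1, Alpha 6, Epsilon 4, Delta 2.
Jefferson: Theta 6, Zeta 0, Alpha 6, Epsilon 4, Delta 2.
Zeta gets 1 under Webster and 0 under Jefferson.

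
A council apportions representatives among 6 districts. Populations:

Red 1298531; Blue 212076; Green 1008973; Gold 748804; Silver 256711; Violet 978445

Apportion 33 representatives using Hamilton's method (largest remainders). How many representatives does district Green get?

7

The standard divisor is 4503540/33 ≈ 136470.909.
Standard quotas: Red 9.5151, Blue 1.5540, Green 7.3933, Gold 5.4869, Silver 1.8811, Violet 7.1696.
Lower quotas: Red 9, Blue 1, Green 7, Gold 5, Silver 1, Violet 7 (sum 30, leaving 3 seats).
Remainders in descending order: Silver 0.8811, Blue 0.5540, Red 0.5151, Gold 0.4869, Green 0.3933, Violet 0.1696.
The surplus seats go to Silver, Blue, Red.
Green receives 7.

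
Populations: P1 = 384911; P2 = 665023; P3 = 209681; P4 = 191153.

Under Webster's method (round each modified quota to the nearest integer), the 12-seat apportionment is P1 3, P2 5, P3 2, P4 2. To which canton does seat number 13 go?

P2

Priority for the next seat is population ÷ (current seats + 0.5).
Priorities: P1 109974.571, P2 120913.273, P3 83872.400, P4 76461.200.
Highest priority: P2.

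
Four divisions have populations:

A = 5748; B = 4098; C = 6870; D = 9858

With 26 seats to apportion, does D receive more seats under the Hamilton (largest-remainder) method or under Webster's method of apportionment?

Hamilton

Hamilton: A 5, B 4, C 7, D 10.
Webster: A 6, B 4, C 7, D 9.
D gets 10 under Hamilton and 9 under Webster.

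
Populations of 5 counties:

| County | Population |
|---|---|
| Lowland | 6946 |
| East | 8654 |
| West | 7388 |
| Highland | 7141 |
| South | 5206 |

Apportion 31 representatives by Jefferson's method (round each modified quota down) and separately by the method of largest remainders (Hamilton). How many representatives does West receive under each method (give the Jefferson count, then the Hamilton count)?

7 and 6

Jefferson: Lowland 6, East 8, West 7, Highland 6, South 4.
Hamilton: Lowland 6, East 8, West 6, Highland 6, South 5.
West gets 7 under Jefferson and 6 under Hamilton.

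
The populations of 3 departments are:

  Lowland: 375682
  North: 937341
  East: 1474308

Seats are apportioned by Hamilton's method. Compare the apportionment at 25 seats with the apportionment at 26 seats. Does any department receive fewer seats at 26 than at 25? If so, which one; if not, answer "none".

At 25 seats: Lowland 3, North 9, East 13.
At 26 seats: Lowland 3, North 9, East 14.
No department's allocation decreased.

none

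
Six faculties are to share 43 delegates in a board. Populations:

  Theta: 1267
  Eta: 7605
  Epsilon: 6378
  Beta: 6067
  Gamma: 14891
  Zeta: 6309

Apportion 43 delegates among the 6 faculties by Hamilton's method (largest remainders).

Theta: 1, Eta: 8, Epsilon: 7, Beta: 6, Gamma: 15, Zeta: 6

Total 42517; standard divisor 42517/43 ≈ 988.767.
Standard quotas: Theta 1.2814, Eta 7.6914, Epsilon 6.4505, Beta 6.1359, Gamma 15.0602, Zeta 6.3807.
Lower quotas: Theta 1, Eta 7, Epsilon 6, Beta 6, Gamma 15, Zeta 6 (sum 41, leaving 2 seats).
Remainders in descending order: Eta 0.6914, Epsilon 0.4505, Zeta 0.3807, Theta 0.2814, Beta 0.1359, Gamma 0.0602.
Largest remainders: Eta, Epsilon receive the extra seats.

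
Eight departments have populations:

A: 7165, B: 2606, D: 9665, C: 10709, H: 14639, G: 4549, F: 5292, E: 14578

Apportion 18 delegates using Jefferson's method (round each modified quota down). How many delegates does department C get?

Standard divisor 69203/18 ≈ 3844.611; standard quotas: A 1.864, B 0.678, D 2.514, C 2.785, H 3.808, G 1.183, F 1.376, E 3.792.
Rounding down gives 1, 0, 2, 2, 3, 1, 1, 3 = 13 seats, so the divisor must be adjusted.
With modified divisor 3100: modified quotas A 2.311, B 0.841, D 3.118, C 3.455, H 4.722, G 1.467, F 1.707, E 4.703.
Rounding down: A 2, B 0, D 3, C 3, H 4, G 1, F 1, E 4 (total 18).
C receives 3.

3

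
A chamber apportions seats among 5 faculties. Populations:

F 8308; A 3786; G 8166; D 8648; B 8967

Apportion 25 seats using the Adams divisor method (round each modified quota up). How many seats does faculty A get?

Standard divisor 37875/25 ≈ 1515; standard quotas: F 5.484, A 2.499, G 5.390, D 5.708, B 5.919.
Rounding up gives 6, 3, 6, 6, 6 = 27 seats, so the divisor must be adjusted.
With modified divisor 1700: modified quotas F 4.887, A 2.227, G 4.804, D 5.087, B 5.275.
Rounding up: F 5, A 3, G 5, D 6, B 6 (total 25).
A receives 3.

3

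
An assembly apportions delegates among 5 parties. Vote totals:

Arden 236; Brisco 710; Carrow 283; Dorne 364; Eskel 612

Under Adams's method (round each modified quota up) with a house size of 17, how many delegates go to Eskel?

5

Standard divisor 2205/17 ≈ 129.706; standard quotas: Arden 1.820, Brisco 5.474, Carrow 2.182, Dorne 2.806, Eskel 4.718.
Rounding up gives 2, 6, 3, 3, 5 = 19 seats, so the divisor must be adjusted.
With modified divisor 150: modified quotas Arden 1.573, Brisco 4.733, Carrow 1.887, Dorne 2.427, Eskel 4.080.
Rounding up: Arden 2, Brisco 5, Carrow 2, Dorne 3, Eskel 5 (total 17).
Eskel receives 5.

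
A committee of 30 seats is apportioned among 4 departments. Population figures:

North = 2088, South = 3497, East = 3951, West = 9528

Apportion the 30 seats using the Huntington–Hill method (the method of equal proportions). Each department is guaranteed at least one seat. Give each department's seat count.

North=3, South=6, East=6, West=15

With divisor 627: modified quotas North 3.330, South 5.577, East 6.301, West 15.196.
Geometric-mean thresholds: North √(3·4)=3.464, South √(5·6)=5.477, East √(6·7)=6.481, West √(15·16)=15.492.
Each quota rounded against its threshold gives North 3, South 6, East 6, West 15 (total 30).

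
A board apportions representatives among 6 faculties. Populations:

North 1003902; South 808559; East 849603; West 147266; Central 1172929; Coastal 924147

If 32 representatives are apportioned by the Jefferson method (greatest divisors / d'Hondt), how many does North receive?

Standard divisor 4906406/32 ≈ 153325.188; standard quotas: North 6.548, South 5.273, East 5.541, West 0.960, Central 7.650, Coastal 6.027.
Rounding down gives 6, 5, 5, 0, 7, 6 = 29 seats, so the divisor must be adjusted.
With modified divisor 142500: modified quotas North 7.045, South 5.674, East 5.962, West 1.033, Central 8.231, Coastal 6.485.
Rounding down: North 7, South 5, East 5, West 1, Central 8, Coastal 6 (total 32).
North receives 7.

7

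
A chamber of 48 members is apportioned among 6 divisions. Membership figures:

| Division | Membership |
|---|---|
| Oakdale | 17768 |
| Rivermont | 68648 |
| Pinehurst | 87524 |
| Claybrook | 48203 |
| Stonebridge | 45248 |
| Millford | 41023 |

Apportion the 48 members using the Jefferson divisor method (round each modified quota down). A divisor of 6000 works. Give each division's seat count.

With modified divisor 6000: modified quotas Oakdale 2.961, Rivermont 11.441, Pinehurst 14.587, Claybrook 8.034, Stonebridge 7.541, Millford 6.837.
Rounding down: Oakdale 2, Rivermont 11, Pinehurst 14, Claybrook 8, Stonebridge 7, Millford 6 (total 48).

Oakdale: 2; Rivermont: 11; Pinehurst: 14; Claybrook: 8; Stonebridge: 7; Millford: 6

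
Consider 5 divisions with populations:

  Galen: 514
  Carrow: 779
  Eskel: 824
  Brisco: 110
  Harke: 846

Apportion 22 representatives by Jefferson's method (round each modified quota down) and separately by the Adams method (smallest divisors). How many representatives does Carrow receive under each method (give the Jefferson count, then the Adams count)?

Jefferson: Galen 4, Carrow 6, Eskel 6, Brisco 0, Harke 6.
Adams: Galen 4, Carrow 5, Eskel 6, Brisco 1, Harke 6.
Carrow gets 6 under Jefferson and 5 under Adams.

6 and 5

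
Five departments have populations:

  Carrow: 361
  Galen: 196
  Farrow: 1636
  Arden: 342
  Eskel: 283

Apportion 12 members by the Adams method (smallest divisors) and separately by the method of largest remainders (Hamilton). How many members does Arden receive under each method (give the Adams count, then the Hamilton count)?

2 and 1

Adams: Carrow 2, Galen 1, Farrow 6, Arden 2, Eskel 1.
Hamilton: Carrow 2, Galen 1, Farrow 7, Arden 1, Eskel 1.
Arden gets 2 under Adams and 1 under Hamilton.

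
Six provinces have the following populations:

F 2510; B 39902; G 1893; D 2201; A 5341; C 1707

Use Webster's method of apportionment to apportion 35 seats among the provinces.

Standard divisor 53554/35 ≈ 1530.114; standard quotas: F 1.640, B 26.078, G 1.237, D 1.438, A 3.491, C 1.116.
Rounding to the nearest integer gives 2, 26, 1, 1, 3, 1 = 34 seats, so the divisor must be adjusted.
With modified divisor 1516: modified quotas F 1.656, B 26.321, G 1.249, D 1.452, A 3.523, C 1.126.
Rounding to the nearest integer: F 2, B 26, G 1, D 1, A 4, C 1 (total 35).

F 2, B 26, G 1, D 1, A 4, C 1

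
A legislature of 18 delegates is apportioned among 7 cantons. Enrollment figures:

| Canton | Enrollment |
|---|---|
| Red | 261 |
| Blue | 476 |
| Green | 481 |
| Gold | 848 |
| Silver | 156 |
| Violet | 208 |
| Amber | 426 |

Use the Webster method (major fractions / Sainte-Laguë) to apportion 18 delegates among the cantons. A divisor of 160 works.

With modified divisor 160: modified quotas Red 1.631, Blue 2.975, Green 3.006, Gold 5.300, Silver 0.975, Violet 1.300, Amber 2.663.
Rounding to the nearest integer: Red 2, Blue 3, Green 3, Gold 5, Silver 1, Violet 1, Amber 3 (total 18).

Red 2, Blue 3, Green 3, Gold 5, Silver 1, Violet 1, Amber 3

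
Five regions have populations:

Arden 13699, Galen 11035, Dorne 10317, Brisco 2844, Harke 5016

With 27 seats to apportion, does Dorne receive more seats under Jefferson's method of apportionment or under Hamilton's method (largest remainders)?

Jefferson

Jefferson: Arden 9, Galen 7, Dorne 7, Brisco 1, Harke 3.
Hamilton: Arden 9, Galen 7, Dorne 6, Brisco 2, Harke 3.
Dorne gets 7 under Jefferson and 6 under Hamilton.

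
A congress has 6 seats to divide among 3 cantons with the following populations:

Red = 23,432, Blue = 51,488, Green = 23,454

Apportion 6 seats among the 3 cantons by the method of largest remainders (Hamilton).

Red: 1, Blue: 3, Green: 2

Total 98374; standard divisor 98374/6 ≈ 16395.667.
Standard quotas: Red 1.4292, Blue 3.1403, Green 1.4305.
Lower quotas: Red 1, Blue 3, Green 1 (sum 5, leaving 1 seat).
Remainders in descending order: Green 0.4305, Red 0.4292, Blue 0.1403.
Largest remainder: Green receives the extra seat.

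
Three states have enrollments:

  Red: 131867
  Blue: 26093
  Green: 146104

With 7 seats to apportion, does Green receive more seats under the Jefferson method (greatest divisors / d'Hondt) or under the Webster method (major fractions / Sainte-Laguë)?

Jefferson: Red 3, Blue 0, Green 4.
Webster: Red 3, Blue 1, Green 3.
Green gets 4 under Jefferson and 3 under Webster.

Jefferson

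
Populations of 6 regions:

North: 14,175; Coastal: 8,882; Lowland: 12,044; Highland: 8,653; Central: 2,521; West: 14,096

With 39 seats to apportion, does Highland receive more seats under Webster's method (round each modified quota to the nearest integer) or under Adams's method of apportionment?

Webster: North 9, Coastal 6, Lowland 8, Highland 5, Central 2, West 9.
Adams: North 9, Coastal 6, Lowland 7, Highland 6, Central 2, West 9.
Highland gets 5 under Webster and 6 under Adams.

Adams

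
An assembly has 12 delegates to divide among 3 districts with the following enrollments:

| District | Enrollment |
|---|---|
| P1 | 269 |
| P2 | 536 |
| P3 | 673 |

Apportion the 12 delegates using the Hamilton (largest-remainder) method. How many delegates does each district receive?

Standard divisor: 1478 ÷ 12 ≈ 123.167.
Standard quotas: P1 2.184, P2 4.352, P3 5.464.
Lower quotas: P1 2, P2 4, P3 5 (sum 11, leaving 1 seat).
Remainders in descending order: P3 0.464, P2 0.352, P1 0.184.
The surplus seat goes to P3.

P1: 2, P2: 4, P3: 6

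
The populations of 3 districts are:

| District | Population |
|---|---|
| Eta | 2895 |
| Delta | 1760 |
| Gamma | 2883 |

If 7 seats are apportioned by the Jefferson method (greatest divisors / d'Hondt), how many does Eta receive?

Standard divisor 7538/7 ≈ 1076.857; standard quotas: Eta 2.688, Delta 1.634, Gamma 2.677.
Rounding down gives 2, 1, 2 = 5 seats, so the divisor must be adjusted.
With modified divisor 900: modified quotas Eta 3.217, Delta 1.956, Gamma 3.203.
Rounding down: Eta 3, Delta 1, Gamma 3 (total 7).
Eta receives 3.

3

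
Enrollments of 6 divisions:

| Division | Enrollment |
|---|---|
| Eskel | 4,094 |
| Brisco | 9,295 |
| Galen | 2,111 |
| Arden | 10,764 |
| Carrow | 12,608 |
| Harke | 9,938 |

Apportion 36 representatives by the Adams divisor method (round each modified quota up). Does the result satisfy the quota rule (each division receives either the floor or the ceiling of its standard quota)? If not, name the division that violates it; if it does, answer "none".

Standard quotas: Eskel 3.020, Brisco 6.856, Galen 1.557, Arden 7.939, Carrow 9.299, Harke 7.330.
Adams allocation: Eskel 3, Brisco 7, Galen 2, Arden 8, Carrow 9, Harke 7.
Every allocation lies between the lower and upper quota.

none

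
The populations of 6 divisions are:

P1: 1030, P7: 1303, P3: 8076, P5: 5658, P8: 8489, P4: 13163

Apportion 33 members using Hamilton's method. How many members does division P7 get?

The standard divisor is 37719/33 = 1143.
Standard quotas: P1 0.9011, P7 1.1400, P3 7.0656, P5 4.9501, P8 7.4269, P4 11.5162.
Lower quotas: P1 0, P7 1, P3 7, P5 4, P8 7, P4 11 (sum 30, leaving 3 seats).
Remainders in descending order: P5 0.9501, P1 0.9011, P4 0.5162, P8 0.4269, P7 0.1400, P3 0.0656.
Largest remainders: P5, P1, P4 receive the extra seats.
P7 receives 1.

1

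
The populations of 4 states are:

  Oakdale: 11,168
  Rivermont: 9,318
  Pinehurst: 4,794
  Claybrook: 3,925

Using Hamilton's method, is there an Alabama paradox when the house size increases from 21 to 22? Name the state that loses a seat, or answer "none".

At 21 seats: Oakdale 8, Rivermont 7, Pinehurst 3, Claybrook 3.
At 22 seats: Oakdale 8, Rivermont 7, Pinehurst 4, Claybrook 3.
No state's allocation decreased.

none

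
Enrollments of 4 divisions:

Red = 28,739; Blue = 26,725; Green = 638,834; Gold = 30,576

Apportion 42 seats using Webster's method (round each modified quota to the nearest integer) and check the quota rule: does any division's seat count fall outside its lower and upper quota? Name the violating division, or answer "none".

Standard quotas: Red 1.665, Blue 1.548, Green 37.015, Gold 1.772.
Webster allocation: Red 2, Blue 2, Green 36, Gold 2.
Green has quota 37.015 (lower 37, upper 38) but receives 36 — outside the quota interval.

Green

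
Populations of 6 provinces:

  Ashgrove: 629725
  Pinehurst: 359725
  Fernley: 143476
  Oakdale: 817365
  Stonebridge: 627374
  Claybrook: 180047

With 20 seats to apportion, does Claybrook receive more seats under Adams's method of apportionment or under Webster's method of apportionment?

Adams

Adams: Ashgrove 4, Pinehurst 3, Fernley 1, Oakdale 6, Stonebridge 4, Claybrook 2.
Webster: Ashgrove 5, Pinehurst 3, Fernley 1, Oakdale 6, Stonebridge 4, Claybrook 1.
Claybrook gets 2 under Adams and 1 under Webster.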